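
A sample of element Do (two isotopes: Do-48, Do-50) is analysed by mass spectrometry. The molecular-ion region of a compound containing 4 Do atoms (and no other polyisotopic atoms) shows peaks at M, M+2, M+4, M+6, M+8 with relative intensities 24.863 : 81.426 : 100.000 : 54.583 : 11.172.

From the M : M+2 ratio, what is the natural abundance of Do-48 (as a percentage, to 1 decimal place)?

Write p for the Do-48 fraction. I(M+2)/I(M) = [C(4,1)·p^3·(1−p)] / p^4 = 4·(1−p)/p = 81.426/24.863 = 3.2750
(1−p)/p = 3.2750/4 = 0.8187  ⇒  p = 1/(1 + 0.8187) = 0.5498
Do-48: 55.0%, Do-50: 45.0%.

55.0%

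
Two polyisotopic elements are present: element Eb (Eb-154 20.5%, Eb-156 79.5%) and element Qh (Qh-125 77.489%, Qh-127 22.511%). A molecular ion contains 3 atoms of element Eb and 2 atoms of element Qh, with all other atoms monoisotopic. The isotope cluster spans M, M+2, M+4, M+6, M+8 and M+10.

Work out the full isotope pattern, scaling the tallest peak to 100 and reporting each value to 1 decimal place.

1.2 : 14.3 : 60.8 : 100.0 : 44.1 : 5.8

Element Eb pattern (n=3): 0.00861512 : 0.10022963 : 0.38869538 : 0.50245988
Element Qh pattern (n=2): 0.60045451 : 0.34887098 : 0.05067451
Convolve the two distributions (both contribute in 2-u steps):
  M: 0.00861512×0.60045451 = 0.005173
  M+2: 0.00861512×0.34887098 + 0.10022963×0.60045451 = 0.063189
  M+4: 0.00861512×0.05067451 + 0.10022963×0.34887098 + 0.38869538×0.60045451 = 0.268798
  M+6: 0.10022963×0.05067451 + 0.38869538×0.34887098 + 0.50245988×0.60045451 = 0.442388
  M+8: 0.38869538×0.05067451 + 0.50245988×0.34887098 = 0.194991
  M+10: 0.50245988×0.05067451 = 0.025462
Scale to base peak (0.442388) = 100: 1.2 : 14.3 : 60.8 : 100.0 : 44.1 : 5.8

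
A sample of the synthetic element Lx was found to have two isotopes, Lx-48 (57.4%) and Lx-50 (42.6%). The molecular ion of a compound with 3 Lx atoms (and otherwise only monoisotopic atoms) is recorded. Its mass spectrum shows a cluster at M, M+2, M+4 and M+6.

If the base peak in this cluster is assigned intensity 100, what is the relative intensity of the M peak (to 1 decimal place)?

44.9

Term probabilities: M 0.1891, M+2 0.4211, M+4 0.3125, M+6 0.0773. Base peak = M+2.
P(M+2) = C(3,1) × 0.574^2 × 0.426^1 = 3 × 0.329476 × 0.4260 = 0.421070 (base)
P(M) = C(3,0) × 0.574^3 × 0.426^0 = 1 × 0.18911922 × 1.0000 = 0.189119
Relative intensity = 0.189119 / 0.421070 × 100 = 44.9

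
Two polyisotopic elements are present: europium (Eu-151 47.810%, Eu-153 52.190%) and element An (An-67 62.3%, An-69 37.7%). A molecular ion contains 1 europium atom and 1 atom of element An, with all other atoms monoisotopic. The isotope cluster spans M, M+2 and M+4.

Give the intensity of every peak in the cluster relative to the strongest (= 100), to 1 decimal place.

58.9 : 100.0 : 38.9

Europium pattern (n=1): 0.4781 : 0.5219
Element An pattern (n=1): 0.6230 : 0.3770
Convolve the two distributions (both contribute in 2-u steps):
  M: 0.4781×0.6230 = 0.297856
  M+2: 0.4781×0.3770 + 0.5219×0.6230 = 0.505387
  M+4: 0.5219×0.3770 = 0.196756
Scale to base peak (0.505387) = 100: 58.9 : 100.0 : 38.9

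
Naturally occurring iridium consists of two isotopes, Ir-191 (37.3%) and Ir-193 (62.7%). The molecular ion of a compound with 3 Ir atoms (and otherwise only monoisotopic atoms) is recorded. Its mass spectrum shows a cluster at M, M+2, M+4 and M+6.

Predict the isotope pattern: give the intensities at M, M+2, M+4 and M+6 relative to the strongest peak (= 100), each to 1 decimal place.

The 3 Ir atoms are independent, so intensities follow the terms of (0.373 + 0.627)^3.
P(M) = 0.373^3 = 0.051895
P(M+2) = 3 × 0.373^2 × 0.627^1 = 0.261702
P(M+4) = 3 × 0.373^1 × 0.627^2 = 0.439911
P(M+6) = 0.627^3 = 0.246492
The M+4 peak is largest (0.439911); scaling to 100 gives 11.8 : 59.5 : 100.0 : 56.0.

11.8 : 59.5 : 100.0 : 56.0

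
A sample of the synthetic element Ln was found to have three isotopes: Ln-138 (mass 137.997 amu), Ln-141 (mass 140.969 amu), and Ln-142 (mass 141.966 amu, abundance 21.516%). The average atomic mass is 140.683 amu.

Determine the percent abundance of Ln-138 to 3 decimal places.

Let x and y be the fractions of Ln-138 and Ln-141. Then x + y = 1 − 0.21516 = 0.78484 and 137.997x + 140.969y = 140.683 − 0.21516×141.966 = 110.13759544.
Substituting: 137.997x + 140.969(0.78484 − x) = 110.13759544
(137.997 − 140.969)x = -0.50051452  ⇒  x = 0.16841, y = 0.61643
Ln-138: 16.841%, Ln-141: 61.643%.

16.841%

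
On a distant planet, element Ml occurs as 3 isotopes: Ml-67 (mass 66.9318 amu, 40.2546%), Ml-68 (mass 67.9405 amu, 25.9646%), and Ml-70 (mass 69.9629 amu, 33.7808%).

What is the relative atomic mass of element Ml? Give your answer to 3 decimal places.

Average mass = Σ (abundance × isotope mass) = 0.402546 × 66.9318 + 0.259646 × 67.9405 + 0.337808 × 69.9629
= 26.94313 + 17.64048 + 23.63403 = 68.21764 amu

68.218 amu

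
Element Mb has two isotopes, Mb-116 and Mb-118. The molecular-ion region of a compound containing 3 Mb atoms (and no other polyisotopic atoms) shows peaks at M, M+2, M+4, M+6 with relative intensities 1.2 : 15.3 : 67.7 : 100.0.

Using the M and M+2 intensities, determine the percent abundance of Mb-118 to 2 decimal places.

80.95%

If p is the fraction of Mb that is Mb-116, then I(M+2)/I(M) = [C(3,1)·p^2·(1−p)] / p^3 = 3·(1−p)/p = 15.3/1.2 = 12.7500
(1−p)/p = 12.7500/3 = 4.2500  ⇒  p = 1/(1 + 4.2500) = 0.1905
Mb-116: 19.05%, Mb-118: 80.95%.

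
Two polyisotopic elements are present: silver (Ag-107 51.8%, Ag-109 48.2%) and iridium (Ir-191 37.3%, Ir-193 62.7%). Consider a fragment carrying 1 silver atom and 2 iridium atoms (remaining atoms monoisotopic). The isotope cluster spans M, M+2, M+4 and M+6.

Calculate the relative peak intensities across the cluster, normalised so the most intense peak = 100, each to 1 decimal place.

Silver pattern (n=1): 0.5180 : 0.4820
Iridium pattern (n=2): 0.139129 : 0.467742 : 0.393129
Convolve the two distributions (both contribute in 2-u steps):
  M: 0.5180×0.139129 = 0.072069
  M+2: 0.5180×0.467742 + 0.4820×0.139129 = 0.309351
  M+4: 0.5180×0.393129 + 0.4820×0.467742 = 0.429092
  M+6: 0.4820×0.393129 = 0.189488
Scale to base peak (0.429092) = 100: 16.8 : 72.1 : 100.0 : 44.2

16.8 : 72.1 : 100.0 : 44.2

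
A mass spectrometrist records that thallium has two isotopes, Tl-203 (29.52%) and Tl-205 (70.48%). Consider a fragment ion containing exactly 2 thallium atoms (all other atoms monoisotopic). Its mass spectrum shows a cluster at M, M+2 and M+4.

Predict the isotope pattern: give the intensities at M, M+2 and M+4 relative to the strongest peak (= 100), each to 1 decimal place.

17.5 : 83.8 : 100.0

Each Tl atom is independently Tl-203 (p = 0.2952) or Tl-205 (q = 0.7048); the cluster is the binomial expansion (p + q)^2.
P(M) = 0.2952^2 = 0.087143
P(M+2) = 2 × 0.2952^1 × 0.7048^1 = 0.416114
P(M+4) = 0.7048^2 = 0.496743
The M+4 peak is largest (0.496743); scaling to 100 gives 17.5 : 83.8 : 100.0.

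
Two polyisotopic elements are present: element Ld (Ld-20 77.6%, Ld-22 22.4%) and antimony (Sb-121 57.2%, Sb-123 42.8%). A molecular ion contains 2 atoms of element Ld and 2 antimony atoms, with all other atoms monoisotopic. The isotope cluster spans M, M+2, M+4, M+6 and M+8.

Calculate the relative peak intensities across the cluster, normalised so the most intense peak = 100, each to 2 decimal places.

48.22 : 100.00 : 72.68 : 21.60 : 2.25

Element Ld pattern (n=2): 0.602176 : 0.347648 : 0.050176
Antimony pattern (n=2): 0.327184 : 0.489632 : 0.183184
Convolve the two distributions (both contribute in 2-u steps):
  M: 0.602176×0.327184 = 0.197022
  M+2: 0.602176×0.489632 + 0.347648×0.327184 = 0.408590
  M+4: 0.602176×0.183184 + 0.347648×0.489632 + 0.050176×0.327184 = 0.296945
  M+6: 0.347648×0.183184 + 0.050176×0.489632 = 0.088251
  M+8: 0.050176×0.183184 = 0.009191
Scale to base peak (0.408590) = 100: 48.22 : 100.00 : 72.68 : 21.60 : 2.25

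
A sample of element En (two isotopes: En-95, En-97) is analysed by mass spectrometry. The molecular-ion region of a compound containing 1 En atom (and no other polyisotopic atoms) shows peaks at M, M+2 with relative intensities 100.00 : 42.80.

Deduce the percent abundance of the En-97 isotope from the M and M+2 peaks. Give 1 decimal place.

Let p = fractional abundance of En-95. I(M+2)/I(M) = [C(1,1)·p^0·(1−p)] / p^1 = 1·(1−p)/p = 42.80/100.00 = 0.4280
(1−p)/p = 0.4280/1 = 0.4280  ⇒  p = 1/(1 + 0.4280) = 0.7003
En-95: 70.0%, En-97: 30.0%.

30.0%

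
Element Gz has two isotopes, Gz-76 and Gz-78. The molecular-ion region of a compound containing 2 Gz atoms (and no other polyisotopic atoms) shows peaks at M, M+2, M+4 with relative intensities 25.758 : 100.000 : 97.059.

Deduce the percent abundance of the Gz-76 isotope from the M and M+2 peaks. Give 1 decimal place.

Write p for the Gz-76 fraction. I(M+2)/I(M) = [C(2,1)·p^1·(1−p)] / p^2 = 2·(1−p)/p = 100.000/25.758 = 3.8823
(1−p)/p = 3.8823/2 = 1.9411  ⇒  p = 1/(1 + 1.9411) = 0.3400
Gz-76: 34.0%, Gz-78: 66.0%.

34.0%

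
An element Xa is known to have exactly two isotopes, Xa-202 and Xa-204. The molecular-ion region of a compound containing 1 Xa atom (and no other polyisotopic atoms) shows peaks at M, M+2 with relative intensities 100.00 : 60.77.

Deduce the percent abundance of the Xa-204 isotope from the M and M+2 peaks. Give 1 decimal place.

If p is the fraction of Xa that is Xa-202, then I(M+2)/I(M) = [C(1,1)·p^0·(1−p)] / p^1 = 1·(1−p)/p = 60.77/100.00 = 0.6077
(1−p)/p = 0.6077/1 = 0.6077  ⇒  p = 1/(1 + 0.6077) = 0.6220
Xa-202: 62.2%, Xa-204: 37.8%.

37.8%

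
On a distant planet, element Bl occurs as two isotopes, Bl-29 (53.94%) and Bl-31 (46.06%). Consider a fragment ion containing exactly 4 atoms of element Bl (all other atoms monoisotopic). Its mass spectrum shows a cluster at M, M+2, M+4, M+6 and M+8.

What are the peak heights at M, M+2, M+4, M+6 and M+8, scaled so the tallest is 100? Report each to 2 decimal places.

22.86 : 78.07 : 100.00 : 56.93 : 12.15

Expanding (0.5394 + 0.4606)^4:
P(M) = 0.5394^4 = 0.084653
P(M+2) = 4 × 0.5394^3 × 0.4606^1 = 0.289146
P(M+4) = 6 × 0.5394^2 × 0.4606^2 = 0.370357
P(M+6) = 4 × 0.5394^1 × 0.4606^3 = 0.210835
P(M+8) = 0.4606^4 = 0.045009
The M+4 peak is largest (0.370357); scaling to 100 gives 22.86 : 78.07 : 100.00 : 56.93 : 12.15.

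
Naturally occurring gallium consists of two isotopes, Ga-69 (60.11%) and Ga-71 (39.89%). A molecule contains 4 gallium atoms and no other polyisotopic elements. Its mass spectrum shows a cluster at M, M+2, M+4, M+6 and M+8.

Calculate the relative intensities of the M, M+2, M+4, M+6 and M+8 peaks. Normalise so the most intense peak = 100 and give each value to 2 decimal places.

Each Ga atom is independently Ga-69 (p = 0.6011) or Ga-71 (q = 0.3989); the cluster is the binomial expansion (p + q)^4.
P(M) = 0.6011^4 = 0.130553
P(M+2) = 4 × 0.6011^3 × 0.3989^1 = 0.346549
P(M+4) = 6 × 0.6011^2 × 0.3989^2 = 0.344963
P(M+6) = 4 × 0.6011^1 × 0.3989^3 = 0.152616
P(M+8) = 0.3989^4 = 0.025320
The M+2 peak is largest (0.346549); scaling to 100 gives 37.67 : 100.00 : 99.54 : 44.04 : 7.31.

37.67 : 100.00 : 99.54 : 44.04 : 7.31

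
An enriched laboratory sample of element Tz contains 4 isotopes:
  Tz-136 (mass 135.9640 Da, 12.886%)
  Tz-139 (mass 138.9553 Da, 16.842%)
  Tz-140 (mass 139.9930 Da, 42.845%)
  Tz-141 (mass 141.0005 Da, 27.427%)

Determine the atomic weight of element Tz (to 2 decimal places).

139.58 Da

Ar = Σ fᵢ·mᵢ = 0.12886 × 135.9640 + 0.16842 × 138.9553 + 0.42845 × 139.9930 + 0.27427 × 141.0005
= 17.52032 + 23.40285 + 59.98000 + 38.67221 = 139.57538 Da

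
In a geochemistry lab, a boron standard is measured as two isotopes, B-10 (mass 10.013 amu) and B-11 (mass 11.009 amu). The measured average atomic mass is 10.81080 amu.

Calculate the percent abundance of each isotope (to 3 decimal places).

Let x be the fractional abundance of B-10; then B-11 has abundance 1 − x.
10.013·x + 11.009·(1 − x) = 10.81080
(10.013 − 11.009)·x = 10.81080 − 11.009
x = -0.19820 / -0.996 = 0.19900 → 19.900% B-10, 80.100% B-11.

B-10: 19.900%, B-11: 80.100%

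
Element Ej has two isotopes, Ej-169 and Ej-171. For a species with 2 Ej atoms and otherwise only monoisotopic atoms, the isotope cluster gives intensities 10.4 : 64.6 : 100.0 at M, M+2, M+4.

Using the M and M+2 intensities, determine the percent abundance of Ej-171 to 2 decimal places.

75.64%

If p is the fraction of Ej that is Ej-169, then I(M+2)/I(M) = [C(2,1)·p^1·(1−p)] / p^2 = 2·(1−p)/p = 64.6/10.4 = 6.2115
(1−p)/p = 6.2115/2 = 3.1058  ⇒  p = 1/(1 + 3.1058) = 0.2436
Ej-169: 24.36%, Ej-171: 75.64%.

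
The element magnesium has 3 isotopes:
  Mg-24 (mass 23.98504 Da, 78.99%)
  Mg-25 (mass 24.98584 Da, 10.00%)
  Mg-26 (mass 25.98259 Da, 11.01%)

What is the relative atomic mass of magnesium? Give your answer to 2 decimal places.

24.31 Da

Ar = Σ fᵢ·mᵢ = 0.7899 × 23.98504 + 0.1000 × 24.98584 + 0.1101 × 25.98259
= 18.945783 + 2.498584 + 2.860683 = 24.305050 Da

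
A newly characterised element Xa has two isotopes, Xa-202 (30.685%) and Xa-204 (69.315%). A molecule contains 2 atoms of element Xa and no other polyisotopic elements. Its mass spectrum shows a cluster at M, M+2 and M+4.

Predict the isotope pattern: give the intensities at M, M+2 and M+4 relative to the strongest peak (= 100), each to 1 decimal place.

19.6 : 88.5 : 100.0

The 2 Xa atoms are independent, so intensities follow the terms of (0.30685 + 0.69315)^2.
P(M) = 0.30685^2 = 0.094157
P(M+2) = 2 × 0.30685^1 × 0.69315^1 = 0.425386
P(M+4) = 0.69315^2 = 0.480457
The M+4 peak is largest (0.480457); scaling to 100 gives 19.6 : 88.5 : 100.0.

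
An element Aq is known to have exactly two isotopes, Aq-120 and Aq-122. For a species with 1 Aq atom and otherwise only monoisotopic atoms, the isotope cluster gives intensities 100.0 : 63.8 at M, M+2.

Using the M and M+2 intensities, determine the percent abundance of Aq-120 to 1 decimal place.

61.1%

Write p for the Aq-120 fraction. I(M+2)/I(M) = [C(1,1)·p^0·(1−p)] / p^1 = 1·(1−p)/p = 63.8/100.0 = 0.6380
(1−p)/p = 0.6380/1 = 0.6380  ⇒  p = 1/(1 + 0.6380) = 0.6105
Aq-120: 61.1%, Aq-122: 38.9%.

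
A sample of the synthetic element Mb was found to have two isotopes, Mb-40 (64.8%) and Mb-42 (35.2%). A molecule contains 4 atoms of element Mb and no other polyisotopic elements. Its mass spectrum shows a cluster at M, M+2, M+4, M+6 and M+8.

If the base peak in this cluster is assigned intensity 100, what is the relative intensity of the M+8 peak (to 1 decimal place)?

4.0

(0.648 + 0.352)^4 gives M 0.1763, M+2 0.3831, M+4 0.3122, M+6 0.1130, M+8 0.0154; the largest is M+2.
P(M+2) = C(4,1) × 0.648^3 × 0.352^1 = 4 × 0.27209779 × 0.3520 = 0.383114 (base)
P(M+8) = C(4,4) × 0.648^0 × 0.352^4 = 1 × 1.0000 × 0.0153522 = 0.015352
Relative intensity = 0.015352 / 0.383114 × 100 = 4.0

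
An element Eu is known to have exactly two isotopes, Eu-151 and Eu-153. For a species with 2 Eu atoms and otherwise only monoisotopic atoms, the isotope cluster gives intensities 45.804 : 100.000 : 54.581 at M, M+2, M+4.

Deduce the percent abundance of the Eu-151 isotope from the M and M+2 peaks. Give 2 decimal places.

If p is the fraction of Eu that is Eu-151, then I(M+2)/I(M) = [C(2,1)·p^1·(1−p)] / p^2 = 2·(1−p)/p = 100.000/45.804 = 2.1832
(1−p)/p = 2.1832/2 = 1.0916  ⇒  p = 1/(1 + 1.0916) = 0.4781
Eu-151: 47.81%, Eu-153: 52.19%.

47.81%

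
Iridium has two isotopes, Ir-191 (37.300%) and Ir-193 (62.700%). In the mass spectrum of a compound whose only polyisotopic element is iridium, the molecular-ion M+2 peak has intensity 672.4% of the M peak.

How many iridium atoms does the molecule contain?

With n Ir atoms, P(M+2)/P(M) = C(n,1)·p^(n−1)q / p^n = n·q/p = n · 0.62700/0.37300.
n = 6.724 × 0.37300/0.62700 = 4.00 ≈ 4

4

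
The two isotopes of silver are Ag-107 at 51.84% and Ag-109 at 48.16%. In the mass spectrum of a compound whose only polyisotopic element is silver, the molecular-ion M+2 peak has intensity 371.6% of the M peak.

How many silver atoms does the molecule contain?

The M+2/M ratio from n Ag atoms is n · q/p = n · 0.4816/0.5184.
n = 3.716 × 0.5184/0.4816 = 4.00 ≈ 4

4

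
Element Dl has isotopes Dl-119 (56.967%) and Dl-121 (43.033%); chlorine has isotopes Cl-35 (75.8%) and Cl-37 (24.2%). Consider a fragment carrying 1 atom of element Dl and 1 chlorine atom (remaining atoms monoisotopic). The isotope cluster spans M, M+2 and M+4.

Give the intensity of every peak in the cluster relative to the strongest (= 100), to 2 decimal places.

93.05 : 100.00 : 22.44

Element Dl pattern (n=1): 0.56967 : 0.43033
Chlorine pattern (n=1): 0.7580 : 0.2420
Convolve the two distributions (both contribute in 2-u steps):
  M: 0.56967×0.7580 = 0.431810
  M+2: 0.56967×0.2420 + 0.43033×0.7580 = 0.464050
  M+4: 0.43033×0.2420 = 0.104140
Scale to base peak (0.464050) = 100: 93.05 : 100.00 : 22.44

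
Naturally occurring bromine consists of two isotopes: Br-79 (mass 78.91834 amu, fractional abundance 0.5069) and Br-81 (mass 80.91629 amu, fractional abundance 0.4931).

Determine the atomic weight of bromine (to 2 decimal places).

Weight each isotope mass by its fractional abundance: 0.5069 × 78.91834 + 0.4931 × 80.91629
= 40.003707 + 39.899823 = 79.903530 amu

79.90 amu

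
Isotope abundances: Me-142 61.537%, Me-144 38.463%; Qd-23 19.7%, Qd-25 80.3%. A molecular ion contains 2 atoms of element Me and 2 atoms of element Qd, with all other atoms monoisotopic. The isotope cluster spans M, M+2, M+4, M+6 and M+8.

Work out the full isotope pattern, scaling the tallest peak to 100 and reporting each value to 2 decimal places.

Element Me pattern (n=2): 0.37868024 : 0.47337953 : 0.14794024
Element Qd pattern (n=2): 0.038809 : 0.316382 : 0.644809
Convolve the two distributions (both contribute in 2-u steps):
  M: 0.37868024×0.038809 = 0.014696
  M+2: 0.37868024×0.316382 + 0.47337953×0.038809 = 0.138179
  M+4: 0.37868024×0.644809 + 0.47337953×0.316382 + 0.14794024×0.038809 = 0.399687
  M+6: 0.47337953×0.644809 + 0.14794024×0.316382 = 0.352045
  M+8: 0.14794024×0.644809 = 0.095393
Scale to base peak (0.399687) = 100: 3.68 : 34.57 : 100.00 : 88.08 : 23.87

3.68 : 34.57 : 100.00 : 88.08 : 23.87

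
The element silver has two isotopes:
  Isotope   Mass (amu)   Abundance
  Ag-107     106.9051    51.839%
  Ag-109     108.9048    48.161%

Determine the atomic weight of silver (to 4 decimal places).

Ar = Σ fᵢ·mᵢ = 0.51839 × 106.9051 + 0.48161 × 108.9048
= 55.41853 + 52.44964 = 107.86817 amu

107.8682 amu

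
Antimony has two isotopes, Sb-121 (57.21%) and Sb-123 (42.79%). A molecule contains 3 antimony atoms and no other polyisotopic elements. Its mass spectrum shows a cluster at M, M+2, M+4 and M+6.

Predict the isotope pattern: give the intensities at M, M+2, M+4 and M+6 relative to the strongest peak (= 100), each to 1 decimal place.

44.6 : 100.0 : 74.8 : 18.6

The 3 Sb atoms are independent, so intensities follow the terms of (0.5721 + 0.4279)^3.
P(M) = 0.5721^3 = 0.187247
P(M+2) = 3 × 0.5721^2 × 0.4279^1 = 0.420153
P(M+4) = 3 × 0.5721^1 × 0.4279^2 = 0.314252
P(M+6) = 0.4279^3 = 0.078348
The M+2 peak is largest (0.420153); scaling to 100 gives 44.6 : 100.0 : 74.8 : 18.6.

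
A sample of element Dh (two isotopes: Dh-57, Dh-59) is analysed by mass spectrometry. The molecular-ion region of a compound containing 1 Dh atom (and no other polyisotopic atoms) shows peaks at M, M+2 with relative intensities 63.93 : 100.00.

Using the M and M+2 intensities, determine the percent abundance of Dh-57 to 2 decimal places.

39.00%

Let p = fractional abundance of Dh-57. I(M+2)/I(M) = [C(1,1)·p^0·(1−p)] / p^1 = 1·(1−p)/p = 100.00/63.93 = 1.5642
(1−p)/p = 1.5642/1 = 1.5642  ⇒  p = 1/(1 + 1.5642) = 0.3900
Dh-57: 39.00%, Dh-59: 61.00%.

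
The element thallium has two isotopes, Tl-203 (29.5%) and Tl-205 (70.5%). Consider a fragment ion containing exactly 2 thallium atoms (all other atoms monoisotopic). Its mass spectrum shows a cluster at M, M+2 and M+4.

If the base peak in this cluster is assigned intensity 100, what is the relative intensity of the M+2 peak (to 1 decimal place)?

Binomial terms of (0.295 + 0.705)^2: M 0.0870, M+2 0.4160, M+4 0.4970 → M+4 is the base peak.
P(M+4) = C(2,2) × 0.295^0 × 0.705^2 = 1 × 1.0000 × 0.497025 = 0.497025 (base)
P(M+2) = C(2,1) × 0.295^1 × 0.705^1 = 2 × 0.2950 × 0.7050 = 0.415950
Relative intensity = 0.415950 / 0.497025 × 100 = 83.7

83.7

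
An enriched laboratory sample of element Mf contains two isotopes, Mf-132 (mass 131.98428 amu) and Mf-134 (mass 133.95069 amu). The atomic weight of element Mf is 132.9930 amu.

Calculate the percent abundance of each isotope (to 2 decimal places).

Mf-132: 48.70%, Mf-134: 51.30%

With x = fraction of Mf-132 (so Mf-134 is 1 − x):
131.98428·x + 133.95069·(1 − x) = 132.9930
(131.98428 − 133.95069)·x = 132.9930 − 133.95069
x = -0.95769 / -1.96641 = 0.48702 → 48.70% Mf-132, 51.30% Mf-134.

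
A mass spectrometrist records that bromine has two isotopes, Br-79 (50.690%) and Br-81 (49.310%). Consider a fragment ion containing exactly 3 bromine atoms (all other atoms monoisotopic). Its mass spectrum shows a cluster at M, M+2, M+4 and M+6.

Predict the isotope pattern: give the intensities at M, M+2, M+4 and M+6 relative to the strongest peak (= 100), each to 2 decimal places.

The 3 Br atoms are independent, so intensities follow the terms of (0.50690 + 0.49310)^3.
P(M) = 0.50690^3 = 0.130247
P(M+2) = 3 × 0.50690^2 × 0.49310^1 = 0.380103
P(M+4) = 3 × 0.50690^1 × 0.49310^2 = 0.369755
P(M+6) = 0.49310^3 = 0.119896
The M+2 peak is largest (0.380103); scaling to 100 gives 34.27 : 100.00 : 97.28 : 31.54.

34.27 : 100.00 : 97.28 : 31.54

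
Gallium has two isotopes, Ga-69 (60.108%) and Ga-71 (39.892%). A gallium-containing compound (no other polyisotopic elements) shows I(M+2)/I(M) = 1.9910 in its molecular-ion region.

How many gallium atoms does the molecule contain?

The M+2/M ratio from n Ga atoms is n · q/p = n · 0.39892/0.60108.
n = 1.9910 × 0.60108/0.39892 = 3.00 ≈ 3

3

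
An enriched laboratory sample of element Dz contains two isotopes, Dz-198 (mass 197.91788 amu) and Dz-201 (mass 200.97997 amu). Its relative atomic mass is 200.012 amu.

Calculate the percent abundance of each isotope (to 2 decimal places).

Let x be the fractional abundance of Dz-198; then Dz-201 has abundance 1 − x.
197.91788·x + 200.97997·(1 − x) = 200.012
(197.91788 − 200.97997)·x = 200.012 − 200.97997
x = -0.96797 / -3.06209 = 0.31611 → 31.61% Dz-198, 68.39% Dz-201.

Dz-198: 31.61%, Dz-201: 68.39%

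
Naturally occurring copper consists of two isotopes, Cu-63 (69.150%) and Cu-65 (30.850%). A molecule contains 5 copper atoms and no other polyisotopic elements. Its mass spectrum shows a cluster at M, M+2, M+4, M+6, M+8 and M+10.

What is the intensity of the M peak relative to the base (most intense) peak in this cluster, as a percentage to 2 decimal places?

Binomial terms of (0.69150 + 0.30850)^5: M 0.1581, M+2 0.3527, M+4 0.3147, M+6 0.1404, M+8 0.0313, M+10 0.0028 → M+2 is the base peak.
P(M+2) = C(5,1) × 0.69150^4 × 0.30850^1 = 5 × 0.2286487 × 0.3085 = 0.352691 (base)
P(M) = C(5,0) × 0.69150^5 × 0.30850^0 = 1 × 0.15811058 × 1.0000 = 0.158111
Relative intensity = 0.158111 / 0.352691 × 100 = 44.83

44.83%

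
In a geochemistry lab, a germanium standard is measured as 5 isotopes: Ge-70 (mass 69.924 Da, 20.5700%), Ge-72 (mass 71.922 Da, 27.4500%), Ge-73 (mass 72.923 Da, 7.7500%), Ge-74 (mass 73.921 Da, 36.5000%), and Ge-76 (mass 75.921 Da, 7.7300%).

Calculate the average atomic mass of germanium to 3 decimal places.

72.627 Da

Ar = Σ fᵢ·mᵢ = 0.205700 × 69.924 + 0.274500 × 71.922 + 0.077500 × 72.923 + 0.365000 × 73.921 + 0.077300 × 75.921
= 14.3834 + 19.7426 + 5.6515 + 26.9812 + 5.8687 = 72.6274 Da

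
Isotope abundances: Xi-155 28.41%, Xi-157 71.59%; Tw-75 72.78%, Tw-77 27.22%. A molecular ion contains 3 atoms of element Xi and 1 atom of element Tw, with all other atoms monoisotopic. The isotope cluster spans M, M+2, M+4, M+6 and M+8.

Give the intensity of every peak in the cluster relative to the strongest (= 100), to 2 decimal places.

Element Xi pattern (n=3): 0.02293051 : 0.1733469 : 0.43681467 : 0.36690792
Element Tw pattern (n=1): 0.7278 : 0.2722
Convolve the two distributions (both contribute in 2-u steps):
  M: 0.02293051×0.7278 = 0.016689
  M+2: 0.02293051×0.2722 + 0.1733469×0.7278 = 0.132404
  M+4: 0.1733469×0.2722 + 0.43681467×0.7278 = 0.365099
  M+6: 0.43681467×0.2722 + 0.36690792×0.7278 = 0.385937
  M+8: 0.36690792×0.2722 = 0.099872
Scale to base peak (0.385937) = 100: 4.32 : 34.31 : 94.60 : 100.00 : 25.88

4.32 : 34.31 : 94.60 : 100.00 : 25.88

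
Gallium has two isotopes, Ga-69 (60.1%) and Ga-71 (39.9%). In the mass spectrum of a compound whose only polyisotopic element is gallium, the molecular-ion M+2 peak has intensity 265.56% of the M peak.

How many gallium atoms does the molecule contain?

With n Ga atoms, P(M+2)/P(M) = C(n,1)·p^(n−1)q / p^n = n·q/p = n · 0.399/0.601.
n = 2.6556 × 0.601/0.399 = 4.00 ≈ 4

4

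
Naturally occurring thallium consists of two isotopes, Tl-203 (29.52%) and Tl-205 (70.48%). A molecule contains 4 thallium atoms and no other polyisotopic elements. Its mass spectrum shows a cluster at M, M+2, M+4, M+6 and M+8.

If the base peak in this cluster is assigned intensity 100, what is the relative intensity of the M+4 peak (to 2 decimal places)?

62.83

(0.2952 + 0.7048)^4 gives M 0.0076, M+2 0.0725, M+4 0.2597, M+6 0.4134, M+8 0.2468; the largest is M+6.
P(M+6) = C(4,3) × 0.2952^1 × 0.7048^3 = 4 × 0.2952 × 0.35010449 = 0.413403 (base)
P(M+4) = C(4,2) × 0.2952^2 × 0.7048^2 = 6 × 0.08714304 × 0.49674304 = 0.259726
Relative intensity = 0.259726 / 0.413403 × 100 = 62.83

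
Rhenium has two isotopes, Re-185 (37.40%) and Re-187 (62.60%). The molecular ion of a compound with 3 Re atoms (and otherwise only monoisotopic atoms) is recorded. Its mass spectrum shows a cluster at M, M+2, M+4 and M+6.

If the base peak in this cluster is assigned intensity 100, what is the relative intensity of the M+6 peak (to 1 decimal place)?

55.8

(0.3740 + 0.6260)^3 gives M 0.0523, M+2 0.2627, M+4 0.4397, M+6 0.2453; the largest is M+4.
P(M+4) = C(3,2) × 0.3740^1 × 0.6260^2 = 3 × 0.3740 × 0.391876 = 0.439685 (base)
P(M+6) = C(3,3) × 0.3740^0 × 0.6260^3 = 1 × 1.0000 × 0.24531438 = 0.245314
Relative intensity = 0.245314 / 0.439685 × 100 = 55.8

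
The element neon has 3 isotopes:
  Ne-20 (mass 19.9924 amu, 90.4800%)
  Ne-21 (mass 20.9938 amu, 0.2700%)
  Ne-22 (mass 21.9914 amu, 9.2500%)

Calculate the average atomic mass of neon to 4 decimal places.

Weight each isotope mass by its fractional abundance: 0.904800 × 19.9924 + 0.002700 × 20.9938 + 0.092500 × 21.9914
= 18.08912 + 0.05668 + 2.03420 = 20.18000 amu

20.1800 amu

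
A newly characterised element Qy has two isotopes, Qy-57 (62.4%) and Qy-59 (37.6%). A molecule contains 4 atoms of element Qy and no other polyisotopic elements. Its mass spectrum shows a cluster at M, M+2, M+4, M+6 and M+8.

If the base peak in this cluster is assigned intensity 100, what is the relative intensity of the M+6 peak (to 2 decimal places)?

Term probabilities: M 0.1516, M+2 0.3654, M+4 0.3303, M+6 0.1327, M+8 0.0200. Base peak = M+2.
P(M+2) = C(4,1) × 0.624^3 × 0.376^1 = 4 × 0.24297062 × 0.3760 = 0.365428 (base)
P(M+6) = C(4,3) × 0.624^1 × 0.376^3 = 4 × 0.6240 × 0.05315738 = 0.132681
Relative intensity = 0.132681 / 0.365428 × 100 = 36.31

36.31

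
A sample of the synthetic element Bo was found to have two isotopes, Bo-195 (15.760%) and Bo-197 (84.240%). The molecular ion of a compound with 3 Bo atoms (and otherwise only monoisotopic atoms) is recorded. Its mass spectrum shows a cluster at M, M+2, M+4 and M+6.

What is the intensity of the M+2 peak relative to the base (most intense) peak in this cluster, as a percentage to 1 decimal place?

10.5%

Term probabilities: M 0.0039, M+2 0.0628, M+4 0.3355, M+6 0.5978. Base peak = M+6.
P(M+6) = C(3,3) × 0.15760^0 × 0.84240^3 = 1 × 1.0000 × 0.59779885 = 0.597799 (base)
P(M+2) = C(3,1) × 0.15760^2 × 0.84240^1 = 3 × 0.02483776 × 0.8424 = 0.062770
Relative intensity = 0.062770 / 0.597799 × 100 = 10.5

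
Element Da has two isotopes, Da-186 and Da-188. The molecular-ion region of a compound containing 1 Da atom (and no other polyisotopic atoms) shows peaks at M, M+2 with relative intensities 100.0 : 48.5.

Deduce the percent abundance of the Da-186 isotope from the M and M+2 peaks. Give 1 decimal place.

67.3%

If p is the fraction of Da that is Da-186, then I(M+2)/I(M) = [C(1,1)·p^0·(1−p)] / p^1 = 1·(1−p)/p = 48.5/100.0 = 0.4850
(1−p)/p = 0.4850/1 = 0.4850  ⇒  p = 1/(1 + 0.4850) = 0.6734
Da-186: 67.3%, Da-188: 32.7%.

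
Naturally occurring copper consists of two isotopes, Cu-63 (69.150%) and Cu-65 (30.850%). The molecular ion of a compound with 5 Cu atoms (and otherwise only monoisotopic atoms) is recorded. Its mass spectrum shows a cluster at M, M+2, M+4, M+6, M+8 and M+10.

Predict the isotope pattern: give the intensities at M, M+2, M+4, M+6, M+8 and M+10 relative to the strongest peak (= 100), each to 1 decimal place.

44.8 : 100.0 : 89.2 : 39.8 : 8.9 : 0.8

Each Cu atom is independently Cu-63 (p = 0.69150) or Cu-65 (q = 0.30850); the cluster is the binomial expansion (p + q)^5.
P(M) = 0.69150^5 = 0.158111
P(M+2) = 5 × 0.69150^4 × 0.30850^1 = 0.352691
P(M+4) = 10 × 0.69150^3 × 0.30850^2 = 0.314693
P(M+6) = 10 × 0.69150^2 × 0.30850^3 = 0.140394
P(M+8) = 5 × 0.69150^1 × 0.30850^4 = 0.031317
P(M+10) = 0.30850^5 = 0.002794
The M+2 peak is largest (0.352691); scaling to 100 gives 44.8 : 100.0 : 89.2 : 39.8 : 8.9 : 0.8.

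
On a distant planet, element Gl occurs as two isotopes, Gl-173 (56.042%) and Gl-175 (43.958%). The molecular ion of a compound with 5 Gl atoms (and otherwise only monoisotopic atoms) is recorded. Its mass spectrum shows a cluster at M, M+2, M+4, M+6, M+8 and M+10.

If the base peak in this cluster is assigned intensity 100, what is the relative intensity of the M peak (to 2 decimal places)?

16.25

Binomial terms of (0.56042 + 0.43958)^5: M 0.0553, M+2 0.2168, M+4 0.3401, M+6 0.2668, M+8 0.1046, M+10 0.0164 → M+4 is the base peak.
P(M+4) = C(5,2) × 0.56042^3 × 0.43958^2 = 10 × 0.17601143 × 0.19323058 = 0.340108 (base)
P(M) = C(5,0) × 0.56042^5 × 0.43958^0 = 1 × 0.05528001 × 1.0000 = 0.055280
Relative intensity = 0.055280 / 0.340108 × 100 = 16.25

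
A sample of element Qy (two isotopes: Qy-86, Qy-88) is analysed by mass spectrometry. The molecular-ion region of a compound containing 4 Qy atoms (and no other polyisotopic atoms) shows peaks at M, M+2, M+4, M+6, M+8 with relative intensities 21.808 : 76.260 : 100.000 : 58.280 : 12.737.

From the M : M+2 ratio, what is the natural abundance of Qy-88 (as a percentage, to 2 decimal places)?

Let p = fractional abundance of Qy-86. I(M+2)/I(M) = [C(4,1)·p^3·(1−p)] / p^4 = 4·(1−p)/p = 76.260/21.808 = 3.4969
(1−p)/p = 3.4969/4 = 0.8742  ⇒  p = 1/(1 + 0.8742) = 0.5336
Qy-86: 53.36%, Qy-88: 46.64%.

46.64%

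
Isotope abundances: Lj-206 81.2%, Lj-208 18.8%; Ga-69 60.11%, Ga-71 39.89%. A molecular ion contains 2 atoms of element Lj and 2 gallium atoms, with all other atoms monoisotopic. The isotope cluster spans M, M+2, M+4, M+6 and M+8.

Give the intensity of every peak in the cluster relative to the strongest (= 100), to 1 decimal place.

55.9 : 100.0 : 61.9 : 15.4 : 1.3

Element Lj pattern (n=2): 0.659344 : 0.305312 : 0.035344
Gallium pattern (n=2): 0.36132121 : 0.47955758 : 0.15912121
Convolve the two distributions (both contribute in 2-u steps):
  M: 0.659344×0.36132121 = 0.238235
  M+2: 0.659344×0.47955758 + 0.305312×0.36132121 = 0.426509
  M+4: 0.659344×0.15912121 + 0.305312×0.47955758 + 0.035344×0.36132121 = 0.264101
  M+6: 0.305312×0.15912121 + 0.035344×0.47955758 = 0.065531
  M+8: 0.035344×0.15912121 = 0.005624
Scale to base peak (0.426509) = 100: 55.9 : 100.0 : 61.9 : 15.4 : 1.3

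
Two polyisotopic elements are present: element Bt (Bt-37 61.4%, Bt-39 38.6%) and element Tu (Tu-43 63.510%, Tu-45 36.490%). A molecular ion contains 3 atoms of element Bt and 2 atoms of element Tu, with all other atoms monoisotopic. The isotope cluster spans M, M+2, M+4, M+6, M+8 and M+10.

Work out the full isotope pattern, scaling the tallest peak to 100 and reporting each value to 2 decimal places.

Element Bt pattern (n=3): 0.23147554 : 0.43656137 : 0.27445063 : 0.05751246
Element Tu pattern (n=2): 0.40335201 : 0.46349598 : 0.13315201
Convolve the two distributions (both contribute in 2-u steps):
  M: 0.23147554×0.40335201 = 0.093366
  M+2: 0.23147554×0.46349598 + 0.43656137×0.40335201 = 0.283376
  M+4: 0.23147554×0.13315201 + 0.43656137×0.46349598 + 0.27445063×0.40335201 = 0.343866
  M+6: 0.43656137×0.13315201 + 0.27445063×0.46349598 + 0.05751246×0.40335201 = 0.208534
  M+8: 0.27445063×0.13315201 + 0.05751246×0.46349598 = 0.063200
  M+10: 0.05751246×0.13315201 = 0.007658
Scale to base peak (0.343866) = 100: 27.15 : 82.41 : 100.00 : 60.64 : 18.38 : 2.23

27.15 : 82.41 : 100.00 : 60.64 : 18.38 : 2.23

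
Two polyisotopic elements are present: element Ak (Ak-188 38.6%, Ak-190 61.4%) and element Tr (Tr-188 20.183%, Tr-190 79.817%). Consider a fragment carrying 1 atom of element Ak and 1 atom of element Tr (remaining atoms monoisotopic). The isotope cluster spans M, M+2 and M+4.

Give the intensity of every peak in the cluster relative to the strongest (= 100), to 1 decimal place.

Element Ak pattern (n=1): 0.3860 : 0.6140
Element Tr pattern (n=1): 0.20183 : 0.79817
Convolve the two distributions (both contribute in 2-u steps):
  M: 0.3860×0.20183 = 0.077906
  M+2: 0.3860×0.79817 + 0.6140×0.20183 = 0.432017
  M+4: 0.6140×0.79817 = 0.490076
Scale to base peak (0.490076) = 100: 15.9 : 88.2 : 100.0

15.9 : 88.2 : 100.0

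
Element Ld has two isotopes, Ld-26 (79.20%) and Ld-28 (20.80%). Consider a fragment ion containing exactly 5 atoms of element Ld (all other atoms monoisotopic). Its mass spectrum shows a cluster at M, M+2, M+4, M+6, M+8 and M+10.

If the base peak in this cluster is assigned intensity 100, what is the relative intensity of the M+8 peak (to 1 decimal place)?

Binomial terms of (0.7920 + 0.2080)^5: M 0.3116, M+2 0.4092, M+4 0.2149, M+6 0.0564, M+8 0.0074, M+10 0.0004 → M+2 is the base peak.
P(M+2) = C(5,1) × 0.7920^4 × 0.2080^1 = 5 × 0.39346013 × 0.2080 = 0.409199 (base)
P(M+8) = C(5,4) × 0.7920^1 × 0.2080^4 = 5 × 0.7920 × 0.00187177 = 0.007412
Relative intensity = 0.007412 / 0.409199 × 100 = 1.8

1.8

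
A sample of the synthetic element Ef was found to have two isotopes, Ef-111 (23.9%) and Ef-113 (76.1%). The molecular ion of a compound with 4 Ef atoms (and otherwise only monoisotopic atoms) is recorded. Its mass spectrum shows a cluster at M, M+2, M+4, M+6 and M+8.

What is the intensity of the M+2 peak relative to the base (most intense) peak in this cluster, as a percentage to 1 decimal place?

Term probabilities: M 0.0033, M+2 0.0416, M+4 0.1985, M+6 0.4213, M+8 0.3354. Base peak = M+6.
P(M+6) = C(4,3) × 0.239^1 × 0.761^3 = 4 × 0.2390 × 0.44071108 = 0.421320 (base)
P(M+2) = C(4,1) × 0.239^3 × 0.761^1 = 4 × 0.01365192 × 0.7610 = 0.041556
Relative intensity = 0.041556 / 0.421320 × 100 = 9.9

9.9%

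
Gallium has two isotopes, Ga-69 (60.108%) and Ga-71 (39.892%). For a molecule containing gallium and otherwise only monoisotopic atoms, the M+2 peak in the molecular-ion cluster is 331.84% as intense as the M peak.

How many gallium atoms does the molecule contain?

5

For n independent Ga atoms, I(M+2)/I(M) = n · (abundance Ga-71) / (abundance Ga-69) = n · 0.39892/0.60108.
n = 3.3184 × 0.60108/0.39892 = 5.00 ≈ 5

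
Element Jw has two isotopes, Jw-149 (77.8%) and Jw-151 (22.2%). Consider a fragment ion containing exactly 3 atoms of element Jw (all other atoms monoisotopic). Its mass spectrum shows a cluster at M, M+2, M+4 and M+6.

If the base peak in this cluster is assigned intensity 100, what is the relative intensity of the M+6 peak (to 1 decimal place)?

2.3

(0.778 + 0.222)^3 gives M 0.4709, M+2 0.4031, M+4 0.1150, M+6 0.0109; the largest is M.
P(M) = C(3,0) × 0.778^3 × 0.222^0 = 1 × 0.47091095 × 1.0000 = 0.470911 (base)
P(M+6) = C(3,3) × 0.778^0 × 0.222^3 = 1 × 1.0000 × 0.01094105 = 0.010941
Relative intensity = 0.010941 / 0.470911 × 100 = 2.3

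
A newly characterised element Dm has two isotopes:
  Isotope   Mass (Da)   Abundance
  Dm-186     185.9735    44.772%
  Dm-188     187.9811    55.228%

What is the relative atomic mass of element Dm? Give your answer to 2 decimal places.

The abundance-weighted mean is 0.44772 × 185.9735 + 0.55228 × 187.9811
= 83.26406 + 103.81820 = 187.08226 Da

187.08 Da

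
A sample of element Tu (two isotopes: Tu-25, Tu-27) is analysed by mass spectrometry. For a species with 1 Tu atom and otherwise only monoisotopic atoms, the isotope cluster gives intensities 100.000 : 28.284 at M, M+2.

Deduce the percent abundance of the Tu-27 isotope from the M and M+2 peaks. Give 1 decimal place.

22.0%

If p is the fraction of Tu that is Tu-25, then I(M+2)/I(M) = [C(1,1)·p^0·(1−p)] / p^1 = 1·(1−p)/p = 28.284/100.000 = 0.2828
(1−p)/p = 0.2828/1 = 0.2828  ⇒  p = 1/(1 + 0.2828) = 0.7795
Tu-25: 78.0%, Tu-27: 22.0%.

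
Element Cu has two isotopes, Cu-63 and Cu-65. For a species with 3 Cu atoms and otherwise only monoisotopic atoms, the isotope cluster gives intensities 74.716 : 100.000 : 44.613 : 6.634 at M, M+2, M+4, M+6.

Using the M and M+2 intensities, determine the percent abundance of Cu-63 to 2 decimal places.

Write p for the Cu-63 fraction. I(M+2)/I(M) = [C(3,1)·p^2·(1−p)] / p^3 = 3·(1−p)/p = 100.000/74.716 = 1.3384
(1−p)/p = 1.3384/3 = 0.4461  ⇒  p = 1/(1 + 0.4461) = 0.6915
Cu-63: 69.15%, Cu-65: 30.85%.

69.15%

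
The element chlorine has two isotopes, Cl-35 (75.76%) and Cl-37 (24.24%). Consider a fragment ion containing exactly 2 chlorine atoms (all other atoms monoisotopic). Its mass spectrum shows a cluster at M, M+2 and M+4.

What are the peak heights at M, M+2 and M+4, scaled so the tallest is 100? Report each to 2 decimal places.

100.00 : 63.99 : 10.24

The 2 Cl atoms are independent, so intensities follow the terms of (0.7576 + 0.2424)^2.
P(M) = 0.7576^2 = 0.573958
P(M+2) = 2 × 0.7576^1 × 0.2424^1 = 0.367284
P(M+4) = 0.2424^2 = 0.058758
The M peak is largest (0.573958); scaling to 100 gives 100.00 : 63.99 : 10.24.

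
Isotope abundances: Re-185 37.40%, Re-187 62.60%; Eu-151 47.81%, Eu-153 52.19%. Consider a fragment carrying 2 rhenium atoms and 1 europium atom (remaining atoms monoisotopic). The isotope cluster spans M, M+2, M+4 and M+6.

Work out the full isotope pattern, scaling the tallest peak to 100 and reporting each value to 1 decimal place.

Rhenium pattern (n=2): 0.139876 : 0.468248 : 0.391876
Europium pattern (n=1): 0.4781 : 0.5219
Convolve the two distributions (both contribute in 2-u steps):
  M: 0.139876×0.4781 = 0.066875
  M+2: 0.139876×0.5219 + 0.468248×0.4781 = 0.296871
  M+4: 0.468248×0.5219 + 0.391876×0.4781 = 0.431735
  M+6: 0.391876×0.5219 = 0.204520
Scale to base peak (0.431735) = 100: 15.5 : 68.8 : 100.0 : 47.4

15.5 : 68.8 : 100.0 : 47.4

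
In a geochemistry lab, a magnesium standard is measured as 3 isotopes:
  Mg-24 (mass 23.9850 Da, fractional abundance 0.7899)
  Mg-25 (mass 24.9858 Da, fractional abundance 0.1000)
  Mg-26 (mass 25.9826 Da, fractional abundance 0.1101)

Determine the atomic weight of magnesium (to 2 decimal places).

24.31 Da

Average mass = Σ (abundance × isotope mass) = 0.7899 × 23.9850 + 0.1000 × 24.9858 + 0.1101 × 25.9826
= 18.94575 + 2.49858 + 2.86068 = 24.30501 Da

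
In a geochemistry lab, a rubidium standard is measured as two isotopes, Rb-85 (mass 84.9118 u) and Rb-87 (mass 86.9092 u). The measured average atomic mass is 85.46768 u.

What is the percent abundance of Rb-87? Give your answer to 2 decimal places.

Let x be the fractional abundance of Rb-85; then Rb-87 has abundance 1 − x.
84.9118·x + 86.9092·(1 − x) = 85.46768
(84.9118 − 86.9092)·x = 85.46768 − 86.9092
x = -1.44152 / -1.9974 = 0.72170 → 72.17% Rb-85, 27.83% Rb-87.

27.83%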